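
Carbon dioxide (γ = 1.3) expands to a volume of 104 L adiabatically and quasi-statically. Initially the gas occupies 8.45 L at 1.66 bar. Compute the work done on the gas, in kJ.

W ≈ -2.47 kJ

P₂ = P₁(V₁/V₂)^γ = 1.66×(8.45/104)^(1.3) = 0.06352 bar.
For a reversible adiabat, W_by_gas = (P₁V₁ − P₂V₂)/(γ−1).
W_by = (166000×0.00845 − 6352×0.104) / (0.3) = 2474 J.
W_on_gas = −W_by = -2474 J.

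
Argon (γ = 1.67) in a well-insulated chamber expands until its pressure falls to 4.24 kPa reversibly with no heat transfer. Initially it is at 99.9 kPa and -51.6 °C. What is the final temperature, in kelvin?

T₂ ≈ 62.4 K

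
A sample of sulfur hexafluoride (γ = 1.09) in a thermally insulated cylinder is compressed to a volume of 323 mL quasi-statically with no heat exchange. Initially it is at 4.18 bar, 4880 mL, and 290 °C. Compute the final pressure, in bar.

P₂ ≈ 80.6 bar

Since PV^γ is constant along a reversible adiabat, P₂ = P₁ (V₁/V₂)^γ.
P₂ = 4.18 × (4880/323)^(1.09) = 80.63 bar.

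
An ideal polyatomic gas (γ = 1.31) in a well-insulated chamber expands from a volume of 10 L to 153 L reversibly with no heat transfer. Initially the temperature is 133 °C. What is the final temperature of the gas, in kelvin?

For a reversible adiabat TV^(γ−1) is constant, so T₂ = T₁ (V₁/V₂)^(γ−1).
T₁ = 133 °C = 406.1 K.
T₂ = 406.1 × (10/153)^(0.31) = 174.4 K.

T₂ ≈ 174 K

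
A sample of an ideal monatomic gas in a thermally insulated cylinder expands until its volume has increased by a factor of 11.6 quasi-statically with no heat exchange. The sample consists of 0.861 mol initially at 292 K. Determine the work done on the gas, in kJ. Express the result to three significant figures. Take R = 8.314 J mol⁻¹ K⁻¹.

W ≈ -2.52 kJ

Adiabatic: T₁V₁^(γ−1) = T₂V₂^(γ−1) ⇒ T₂ = T₁ (V₁/V₂)^(γ−1).
γ = 5/3 for a monatomic ideal gas, so γ−1 = 2/3.
T₂ = 292 × (1/11.6)^(2/3) = 56.98 K.
Q = 0, so ΔU = W_on_gas = nCᵥΔT with Cᵥ = R/(γ−1) = 12.47 J/(mol·K).
ΔU = 0.861 × 12.47 × (56.98 − 292) = -2524 J.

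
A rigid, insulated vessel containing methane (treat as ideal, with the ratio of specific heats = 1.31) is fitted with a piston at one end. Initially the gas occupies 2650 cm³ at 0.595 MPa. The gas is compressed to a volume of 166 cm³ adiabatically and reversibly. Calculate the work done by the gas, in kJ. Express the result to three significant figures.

P₂ = P₁(V₁/V₂)^γ = 0.595×(2650/166)^(1.31) = 22.42 MPa.
For a reversible adiabat, W_by_gas = (P₁V₁ − P₂V₂)/(γ−1).
W_by = (595000×0.00265 − 2.242×10^7×0.000166) / (0.31) = -6919 J.

W ≈ -6.92 kJ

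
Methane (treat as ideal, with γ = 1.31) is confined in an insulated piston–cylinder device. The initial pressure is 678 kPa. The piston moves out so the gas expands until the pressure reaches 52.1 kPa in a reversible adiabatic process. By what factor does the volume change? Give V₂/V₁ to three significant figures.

From PV^γ = const, V₂/V₁ = (P₁/P₂)^(1/γ).
V₂/V₁ = (678/52.1)^(0.763) = 7.091.

V₂/V₁ ≈ 7.09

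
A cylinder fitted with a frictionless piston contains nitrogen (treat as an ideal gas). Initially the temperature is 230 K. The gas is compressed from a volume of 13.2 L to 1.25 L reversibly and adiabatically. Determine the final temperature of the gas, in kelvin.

T₂ ≈ 590 K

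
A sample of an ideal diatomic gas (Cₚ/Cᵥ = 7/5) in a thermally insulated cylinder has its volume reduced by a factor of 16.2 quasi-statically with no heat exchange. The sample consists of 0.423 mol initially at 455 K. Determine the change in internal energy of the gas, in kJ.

ΔU ≈ 8.19 kJ

Adiabatic: T₁V₁^(γ−1) = T₂V₂^(γ−1) ⇒ T₂ = T₁ (V₁/V₂)^(γ−1).
T₂ = 455 × 16.2^(2/5) = 1386 K.
Q = 0, so ΔU = W_on_gas = nCᵥΔT with Cᵥ = R/(γ−1) = 20.79 J/(mol·K).
ΔU = 0.423 × 20.79 × (1386 − 455) = 8187 J.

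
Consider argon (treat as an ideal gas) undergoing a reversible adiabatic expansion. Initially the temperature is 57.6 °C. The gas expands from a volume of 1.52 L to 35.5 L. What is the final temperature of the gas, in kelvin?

T₂ ≈ 40.5 K

Adiabatic: T₁V₁^(γ−1) = T₂V₂^(γ−1) ⇒ T₂ = T₁ (V₁/V₂)^(γ−1).
For a monatomic ideal gas γ = 5/3, so γ−1 = 2/3.
T₁ = 57.6 °C = 330.8 K.
T₂ = 330.8 × (1.52/35.5)^(2/3) = 40.48 K.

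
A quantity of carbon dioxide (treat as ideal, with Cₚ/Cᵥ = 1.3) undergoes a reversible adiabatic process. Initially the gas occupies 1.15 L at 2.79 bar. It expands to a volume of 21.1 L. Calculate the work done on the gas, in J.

P₂ = P₁(V₁/V₂)^γ = 2.79×(1.15/21.1)^(1.3) = 0.06352 bar.
For a reversible adiabat, W_by_gas = (P₁V₁ − P₂V₂)/(γ−1).
W_by = (279000×0.00115 − 6352×0.0211) / (0.3) = 622.7 J.
W_on_gas = −W_by = -622.7 J.

W ≈ -623 J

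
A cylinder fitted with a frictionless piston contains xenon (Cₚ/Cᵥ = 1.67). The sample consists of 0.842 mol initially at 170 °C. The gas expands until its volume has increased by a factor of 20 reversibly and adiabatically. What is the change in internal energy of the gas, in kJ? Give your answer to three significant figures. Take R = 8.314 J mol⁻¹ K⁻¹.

ΔU ≈ -4.01 kJ

For a reversible adiabat TV^(γ−1) is constant, so T₂ = T₁ (V₁/V₂)^(γ−1).
T₁ = 170 °C = 443.1 K.
T₂ = 443.1 × (1/20)^(0.67) = 59.55 K.
Q = 0, so ΔU = W_on_gas = nCᵥΔT with Cᵥ = R/(γ−1) = 12.41 J/(mol·K).
ΔU = 0.842 × 12.41 × (59.55 − 443.1) = -4008 J.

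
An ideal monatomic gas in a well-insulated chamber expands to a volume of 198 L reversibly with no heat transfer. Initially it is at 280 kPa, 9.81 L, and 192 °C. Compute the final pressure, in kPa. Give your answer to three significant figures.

P₂ ≈ 1.87 kPa

Since PV^γ is constant along a reversible adiabat, P₂ = P₁ (V₁/V₂)^γ.
γ = 5/3 for a monatomic ideal gas.
P₂ = 280 × (9.81/198)^(5/3) = 1.871 kPa.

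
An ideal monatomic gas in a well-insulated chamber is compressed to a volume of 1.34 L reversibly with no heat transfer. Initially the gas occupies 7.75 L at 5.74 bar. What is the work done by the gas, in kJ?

W ≈ -14.8 kJ

γ = 5/3 for a monatomic ideal gas.
P₂ = P₁(V₁/V₂)^γ = 5.74×(7.75/1.34)^(5/3) = 107 bar.
For a reversible adiabat, W_by_gas = (P₁V₁ − P₂V₂)/(γ−1).
W_by = (574000×0.00775 − 1.07×10^7×0.00134) / (2/3) = -14830 J.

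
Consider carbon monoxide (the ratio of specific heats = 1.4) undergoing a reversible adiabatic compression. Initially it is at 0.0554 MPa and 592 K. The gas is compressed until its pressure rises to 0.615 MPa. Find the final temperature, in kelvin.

T₂ ≈ 1180 K

Along an adiabat T P^((1−γ)/γ) is constant, so T₂ = T₁ (P₂/P₁)^((γ−1)/γ).
T₂ = 592 × (0.615/0.0554)^(0.286) = 1178 K.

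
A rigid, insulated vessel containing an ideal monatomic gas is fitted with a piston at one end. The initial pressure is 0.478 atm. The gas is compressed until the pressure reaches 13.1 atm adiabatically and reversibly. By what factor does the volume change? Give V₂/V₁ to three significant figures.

From PV^γ = const, V₂/V₁ = (P₁/P₂)^(1/γ).
For a monatomic ideal gas γ = 5/3.
V₂/V₁ = (0.478/13.1)^(3/5) = 0.1372.

V₂/V₁ ≈ 0.137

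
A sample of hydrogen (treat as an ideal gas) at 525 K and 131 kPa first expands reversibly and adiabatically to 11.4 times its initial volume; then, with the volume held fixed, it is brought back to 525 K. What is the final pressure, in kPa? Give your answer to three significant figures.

For a diatomic ideal gas γ = 7/5.
Adiabatic step (PV^γ = const): P₂ = 131×(1/11.4)^(7/5) = 4.341 kPa; T₂ = 525×(1/11.4)^(2/5) = 198.3 K.
Isochoric: P₃ = P₂(T₃/T₂) = 4.341 × (525/198.3) = 11.49 kPa.

P₃ ≈ 11.5 kPa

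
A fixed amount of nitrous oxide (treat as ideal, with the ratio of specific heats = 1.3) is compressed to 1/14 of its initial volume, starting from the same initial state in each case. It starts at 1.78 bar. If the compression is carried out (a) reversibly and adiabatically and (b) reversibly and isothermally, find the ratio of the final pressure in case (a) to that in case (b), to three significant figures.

P_adiabatic / P_isothermal ≈ 2.21

Isothermal: P_b = P₁(V₁/V₂) = 1.78×14.
Adiabatic: P_a = P₁(V₁/V₂)^γ = 1.78×14^(1.3).
P_a/P_b = (V₁/V₂)^(γ−1) = 14^(0.3) = 2.207.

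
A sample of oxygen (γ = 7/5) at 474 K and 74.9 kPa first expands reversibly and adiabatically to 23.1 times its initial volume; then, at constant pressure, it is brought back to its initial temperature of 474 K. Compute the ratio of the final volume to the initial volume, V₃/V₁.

Adiabatic step: V₂/V₁ = 23.1; T₂ = T₁·(1/23.1)^(2/5) = 135 K.
Isobaric step: V₃/V₂ = T₃/T₂ = 474/135.
V₃/V₁ = (V₂/V₁)(V₃/V₂) = 23.1 × (474/135) = 81.11.

V₃/V₁ ≈ 81.1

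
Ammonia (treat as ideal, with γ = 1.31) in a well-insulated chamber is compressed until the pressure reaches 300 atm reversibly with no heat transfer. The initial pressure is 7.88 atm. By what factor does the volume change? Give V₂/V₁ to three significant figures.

From PV^γ = const, V₂/V₁ = (P₁/P₂)^(1/γ).
V₂/V₁ = (7.88/300)^(0.763) = 0.06215.

V₂/V₁ ≈ 0.0621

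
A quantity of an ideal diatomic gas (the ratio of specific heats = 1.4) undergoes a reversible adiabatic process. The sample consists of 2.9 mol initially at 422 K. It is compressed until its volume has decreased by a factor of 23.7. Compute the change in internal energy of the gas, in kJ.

For a reversible adiabat TV^(γ−1) is constant, so T₂ = T₁ (V₁/V₂)^(γ−1).
T₂ = 422 × 23.7^(0.4) = 1497 K.
Q = 0, so ΔU = W_on_gas = nCᵥΔT with Cᵥ = R/(γ−1) = 20.79 J/(mol·K).
ΔU = 2.9 × 20.79 × (1497 − 422) = 64800 J.

ΔU ≈ 64.8 kJ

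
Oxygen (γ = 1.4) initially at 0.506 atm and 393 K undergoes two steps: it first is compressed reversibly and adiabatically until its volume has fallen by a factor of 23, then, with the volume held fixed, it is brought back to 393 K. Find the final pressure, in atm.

P₃ ≈ 11.6 atm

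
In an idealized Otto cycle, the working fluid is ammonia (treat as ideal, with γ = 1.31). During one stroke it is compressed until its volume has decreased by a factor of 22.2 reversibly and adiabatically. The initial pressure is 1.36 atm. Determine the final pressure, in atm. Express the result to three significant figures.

Since PV^γ is constant along a reversible adiabat, P₂ = P₁ (V₁/V₂)^γ.
P₂ = 1.36 × 22.2^(1.31) = 78.93 atm.

P₂ ≈ 78.9 atm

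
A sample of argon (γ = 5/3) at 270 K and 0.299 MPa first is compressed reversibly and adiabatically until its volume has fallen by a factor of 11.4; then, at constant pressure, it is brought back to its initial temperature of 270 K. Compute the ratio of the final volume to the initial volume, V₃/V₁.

Adiabatic step: V₂/V₁ = 0.08772; T₂ = T₁·11.4^(2/3) = 1368 K.
Isobaric step: V₃/V₂ = T₃/T₂ = 270/1368.
V₃/V₁ = (V₂/V₁)(V₃/V₂) = 0.08772 × (270/1368) = 0.01732.

V₃/V₁ ≈ 0.0173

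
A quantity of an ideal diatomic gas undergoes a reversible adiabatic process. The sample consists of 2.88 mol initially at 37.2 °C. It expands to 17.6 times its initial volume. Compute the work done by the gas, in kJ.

W ≈ 12.7 kJ

For a reversible adiabat TV^(γ−1) is constant, so T₂ = T₁ (V₁/V₂)^(γ−1).
γ = 7/5 for a diatomic ideal gas, so γ−1 = 2/5.
T₁ = 37.2 °C = 310.3 K.
T₂ = 310.3 × (1/17.6)^(2/5) = 98.55 K.
Q = 0, so ΔU = W_on_gas = nCᵥΔT with Cᵥ = R/(γ−1) = 20.79 J/(mol·K).
ΔU = 2.88 × 20.79 × (98.55 − 310.3) = -12680 J.
Work done by the gas = −ΔU = 12680 J.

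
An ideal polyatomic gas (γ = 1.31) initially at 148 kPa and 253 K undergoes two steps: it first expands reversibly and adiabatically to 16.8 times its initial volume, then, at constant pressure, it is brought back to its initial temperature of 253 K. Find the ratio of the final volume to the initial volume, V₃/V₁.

Adiabatic step: V₂/V₁ = 16.8; T₂ = T₁·(1/16.8)^(0.31) = 105.5 K.
Isobaric step: V₃/V₂ = T₃/T₂ = 253/105.5.
V₃/V₁ = (V₂/V₁)(V₃/V₂) = 16.8 × (253/105.5) = 40.29.

V₃/V₁ ≈ 40.3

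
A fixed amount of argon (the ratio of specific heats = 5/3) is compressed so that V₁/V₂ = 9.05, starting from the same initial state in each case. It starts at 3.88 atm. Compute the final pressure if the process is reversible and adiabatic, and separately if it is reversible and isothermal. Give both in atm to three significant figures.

adiabatic: 152 atm; isothermal: 35.1 atm

Isothermal: P₂ = P₁(V₁/V₂) = 3.88×9.05 = 35.11 atm.
Adiabatic: P₂ = P₁(V₁/V₂)^γ = 3.88×9.05^(5/3) = 152.5 atm.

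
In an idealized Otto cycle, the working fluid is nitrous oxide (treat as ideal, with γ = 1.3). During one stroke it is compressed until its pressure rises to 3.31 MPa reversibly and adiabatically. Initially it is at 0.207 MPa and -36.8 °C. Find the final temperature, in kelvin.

T₂ ≈ 448 K

Along an adiabat T P^((1−γ)/γ) is constant, so T₂ = T₁ (P₂/P₁)^((γ−1)/γ).
T₁ = -36.8 °C = 236.3 K.
T₂ = 236.3 × (3.31/0.207)^(0.231) = 448.1 K.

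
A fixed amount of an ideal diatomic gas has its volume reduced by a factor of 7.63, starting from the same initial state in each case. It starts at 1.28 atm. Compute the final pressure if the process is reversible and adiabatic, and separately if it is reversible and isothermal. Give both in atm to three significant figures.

For a diatomic ideal gas γ = 7/5.
Isothermal: P₂ = P₁(V₁/V₂) = 1.28×7.63 = 9.766 atm.
Adiabatic: P₂ = P₁(V₁/V₂)^γ = 1.28×7.63^(7/5) = 22.02 atm.

adiabatic: 22.0 atm; isothermal: 9.77 atm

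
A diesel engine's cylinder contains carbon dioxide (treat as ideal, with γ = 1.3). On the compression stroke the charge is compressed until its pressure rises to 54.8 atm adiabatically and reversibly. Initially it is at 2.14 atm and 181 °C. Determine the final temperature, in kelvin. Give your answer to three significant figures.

T₂ ≈ 960 K

Along an adiabat T P^((1−γ)/γ) is constant, so T₂ = T₁ (P₂/P₁)^((γ−1)/γ).
T₁ = 181 °C = 454.1 K.
T₂ = 454.1 × (54.8/2.14)^(0.231) = 959.9 K.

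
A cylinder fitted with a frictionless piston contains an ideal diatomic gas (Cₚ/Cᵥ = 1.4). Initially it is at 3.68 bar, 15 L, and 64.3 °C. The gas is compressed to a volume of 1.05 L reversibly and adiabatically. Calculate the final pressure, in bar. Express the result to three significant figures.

Since PV^γ is constant along a reversible adiabat, P₂ = P₁ (V₁/V₂)^γ.
P₂ = 3.68 × (15/1.05)^(1.4) = 152.3 bar.

P₂ ≈ 152 bar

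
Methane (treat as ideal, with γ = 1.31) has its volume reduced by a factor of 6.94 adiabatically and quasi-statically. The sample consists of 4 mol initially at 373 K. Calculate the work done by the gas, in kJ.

Adiabatic: T₁V₁^(γ−1) = T₂V₂^(γ−1) ⇒ T₂ = T₁ (V₁/V₂)^(γ−1).
T₂ = 373 × 6.94^(0.31) = 680 K.
Q = 0, so ΔU = W_on_gas = nCᵥΔT with Cᵥ = R/(γ−1) = 26.82 J/(mol·K).
ΔU = 4 × 26.82 × (680 − 373) = 32940 J.
Work done by the gas = −ΔU = -32940 J.

W ≈ -32.9 kJ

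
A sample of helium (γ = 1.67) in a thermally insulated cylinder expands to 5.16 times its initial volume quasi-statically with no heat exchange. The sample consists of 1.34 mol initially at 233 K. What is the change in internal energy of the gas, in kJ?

ΔU ≈ -2.58 kJ

For a reversible adiabat TV^(γ−1) is constant, so T₂ = T₁ (V₁/V₂)^(γ−1).
T₂ = 233 × (1/5.16)^(0.67) = 77.6 K.
Q = 0, so ΔU = W_on_gas = nCᵥΔT with Cᵥ = R/(γ−1) = 12.41 J/(mol·K).
ΔU = 1.34 × 12.41 × (77.6 − 233) = -2584 J.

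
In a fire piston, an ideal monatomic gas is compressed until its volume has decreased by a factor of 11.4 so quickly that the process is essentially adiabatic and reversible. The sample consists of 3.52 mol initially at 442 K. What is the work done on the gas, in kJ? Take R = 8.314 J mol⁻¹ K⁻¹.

W ≈ 78.9 kJ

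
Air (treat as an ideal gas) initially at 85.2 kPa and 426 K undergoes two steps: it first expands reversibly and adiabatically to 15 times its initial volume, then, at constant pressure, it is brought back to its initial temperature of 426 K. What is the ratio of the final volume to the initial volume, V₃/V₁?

For a diatomic ideal gas γ = 7/5.
Adiabatic step: V₂/V₁ = 15; T₂ = T₁·(1/15)^(2/5) = 144.2 K.
Isobaric step: V₃/V₂ = T₃/T₂ = 426/144.2.
V₃/V₁ = (V₂/V₁)(V₃/V₂) = 15 × (426/144.2) = 44.31.

V₃/V₁ ≈ 44.3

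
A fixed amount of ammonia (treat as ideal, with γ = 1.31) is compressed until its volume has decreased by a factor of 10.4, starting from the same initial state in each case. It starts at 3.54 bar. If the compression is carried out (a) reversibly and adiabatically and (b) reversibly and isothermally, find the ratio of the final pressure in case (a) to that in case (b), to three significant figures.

Isothermal: P_b = P₁(V₁/V₂) = 3.54×10.4.
Adiabatic: P_a = P₁(V₁/V₂)^γ = 3.54×10.4^(1.31).
P_a/P_b = (V₁/V₂)^(γ−1) = 10.4^(0.31) = 2.067.

P_adiabatic / P_isothermal ≈ 2.07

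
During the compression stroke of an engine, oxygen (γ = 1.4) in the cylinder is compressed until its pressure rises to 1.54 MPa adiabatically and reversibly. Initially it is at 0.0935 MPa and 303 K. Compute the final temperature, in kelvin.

T₂ ≈ 675 K

Adiabatic: T₂/T₁ = (P₂/P₁)^((γ−1)/γ).
T₂ = 303 × (1.54/0.0935)^(0.286) = 674.6 K.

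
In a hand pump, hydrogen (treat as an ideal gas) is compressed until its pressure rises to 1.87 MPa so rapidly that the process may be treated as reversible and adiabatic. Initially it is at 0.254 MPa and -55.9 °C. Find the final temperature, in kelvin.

Adiabatic: T₂/T₁ = (P₂/P₁)^((γ−1)/γ).
For a diatomic ideal gas γ = 7/5, so (γ−1)/γ = 2/7.
T₁ = -55.9 °C = 217.2 K.
T₂ = 217.2 × (1.87/0.254)^(2/7) = 384.3 K.

T₂ ≈ 384 K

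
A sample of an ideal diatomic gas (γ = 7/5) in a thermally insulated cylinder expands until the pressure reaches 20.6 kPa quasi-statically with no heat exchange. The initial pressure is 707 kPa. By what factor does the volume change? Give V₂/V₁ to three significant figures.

From PV^γ = const, V₂/V₁ = (P₁/P₂)^(1/γ).
V₂/V₁ = (707/20.6)^(5/7) = 12.5.

V₂/V₁ ≈ 12.5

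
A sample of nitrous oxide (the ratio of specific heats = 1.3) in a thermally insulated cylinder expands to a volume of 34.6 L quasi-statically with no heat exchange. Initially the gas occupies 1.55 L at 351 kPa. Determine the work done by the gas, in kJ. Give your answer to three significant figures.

W ≈ 1.10 kJ

P₂ = P₁(V₁/V₂)^γ = 351×(1.55/34.6)^(1.3) = 6.194 kPa.
For a reversible adiabat, W_by_gas = (P₁V₁ − P₂V₂)/(γ−1).
W_by = (351000×0.00155 − 6194×0.0346) / (0.3) = 1099 J.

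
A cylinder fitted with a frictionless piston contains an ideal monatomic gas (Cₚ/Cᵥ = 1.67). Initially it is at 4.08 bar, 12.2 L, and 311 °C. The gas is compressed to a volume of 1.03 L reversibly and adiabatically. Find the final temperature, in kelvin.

Adiabatic: T₁V₁^(γ−1) = T₂V₂^(γ−1) ⇒ T₂ = T₁ (V₁/V₂)^(γ−1).
T₁ = 311 °C = 584.1 K.
T₂ = 584.1 × (12.2/1.03)^(0.67) = 3060 K.

T₂ ≈ 3060 K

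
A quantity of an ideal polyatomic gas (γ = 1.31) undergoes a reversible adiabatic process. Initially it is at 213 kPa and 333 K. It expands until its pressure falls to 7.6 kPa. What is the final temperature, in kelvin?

T₂ ≈ 151 K

Along an adiabat T P^((1−γ)/γ) is constant, so T₂ = T₁ (P₂/P₁)^((γ−1)/γ).
T₂ = 333 × (7.6/213)^(0.237) = 151.3 K.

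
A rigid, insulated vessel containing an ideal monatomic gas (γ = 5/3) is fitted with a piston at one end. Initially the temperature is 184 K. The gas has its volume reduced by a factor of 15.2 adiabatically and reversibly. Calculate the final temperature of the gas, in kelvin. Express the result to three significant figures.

T₂ ≈ 1130 K

For a reversible adiabat TV^(γ−1) is constant, so T₂ = T₁ (V₁/V₂)^(γ−1).
T₂ = 184 × 15.2^(2/3) = 1129 K.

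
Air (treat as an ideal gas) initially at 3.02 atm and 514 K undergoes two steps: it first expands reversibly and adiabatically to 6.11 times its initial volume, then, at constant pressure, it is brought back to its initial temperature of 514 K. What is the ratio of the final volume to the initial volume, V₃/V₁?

V₃/V₁ ≈ 12.6

For a diatomic ideal gas γ = 7/5.
Adiabatic step: V₂/V₁ = 6.11; T₂ = T₁·(1/6.11)^(2/5) = 249.2 K.
Isobaric step: V₃/V₂ = T₃/T₂ = 514/249.2.
V₃/V₁ = (V₂/V₁)(V₃/V₂) = 6.11 × (514/249.2) = 12.6.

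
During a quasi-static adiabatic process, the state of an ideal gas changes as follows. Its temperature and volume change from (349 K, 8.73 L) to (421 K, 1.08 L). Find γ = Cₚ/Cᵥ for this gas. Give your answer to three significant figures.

γ ≈ 1.09

TV^(γ−1) = const ⇒ γ − 1 = ln(T₂/T₁) / ln(V₁/V₂).
γ = 1 + ln(421/349) / ln(8.73/1.08) = 1.09.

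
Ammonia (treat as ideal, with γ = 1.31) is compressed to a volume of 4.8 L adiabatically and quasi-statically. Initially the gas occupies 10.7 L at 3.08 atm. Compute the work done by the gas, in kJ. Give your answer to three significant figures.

P₂ = P₁(V₁/V₂)^γ = 3.08×(10.7/4.8)^(1.31) = 8.803 atm.
For a reversible adiabat, W_by_gas = (P₁V₁ − P₂V₂)/(γ−1).
W_by = (312100×0.0107 − 891900×0.0048) / (0.31) = -3039 J.

W ≈ -3.04 kJ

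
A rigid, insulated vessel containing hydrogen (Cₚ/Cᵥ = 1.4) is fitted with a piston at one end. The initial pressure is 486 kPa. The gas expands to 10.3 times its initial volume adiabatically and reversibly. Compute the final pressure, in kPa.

P₂ ≈ 18.6 kPa

Since PV^γ is constant along a reversible adiabat, P₂ = P₁ (V₁/V₂)^γ.
P₂ = 486 × (1/10.3)^(1.4) = 18.56 kPa.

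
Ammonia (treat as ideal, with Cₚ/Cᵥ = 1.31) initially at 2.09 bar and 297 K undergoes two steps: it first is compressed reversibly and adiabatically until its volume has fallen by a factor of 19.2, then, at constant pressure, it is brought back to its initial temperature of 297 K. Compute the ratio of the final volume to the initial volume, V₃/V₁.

Adiabatic step: V₂/V₁ = 0.05208; T₂ = T₁·19.2^(0.31) = 742.3 K.
Isobaric step: V₃/V₂ = T₃/T₂ = 297/742.3.
V₃/V₁ = (V₂/V₁)(V₃/V₂) = 0.05208 × (297/742.3) = 0.02084.

V₃/V₁ ≈ 0.0208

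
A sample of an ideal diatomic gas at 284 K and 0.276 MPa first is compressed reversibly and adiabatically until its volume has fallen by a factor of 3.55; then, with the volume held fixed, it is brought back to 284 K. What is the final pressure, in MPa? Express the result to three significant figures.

For a diatomic ideal gas γ = 7/5.
Adiabatic step (PV^γ = const): P₂ = 0.276×3.55^(7/5) = 1.626 MPa; T₂ = 284×3.55^(2/5) = 471.4 K.
Isochoric: P₃ = P₂(T₃/T₂) = 1.626 × (284/471.4) = 0.9798 MPa.

P₃ ≈ 0.980 MPa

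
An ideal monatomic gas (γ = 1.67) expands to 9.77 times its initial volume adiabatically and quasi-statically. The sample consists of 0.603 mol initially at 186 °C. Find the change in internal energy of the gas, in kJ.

Adiabatic: T₁V₁^(γ−1) = T₂V₂^(γ−1) ⇒ T₂ = T₁ (V₁/V₂)^(γ−1).
T₁ = 186 °C = 459.1 K.
T₂ = 459.1 × (1/9.77)^(0.67) = 99.71 K.
Q = 0, so ΔU = W_on_gas = nCᵥΔT with Cᵥ = R/(γ−1) = 12.41 J/(mol·K).
ΔU = 0.603 × 12.41 × (99.71 − 459.1) = -2690 J.

ΔU ≈ -2.69 kJ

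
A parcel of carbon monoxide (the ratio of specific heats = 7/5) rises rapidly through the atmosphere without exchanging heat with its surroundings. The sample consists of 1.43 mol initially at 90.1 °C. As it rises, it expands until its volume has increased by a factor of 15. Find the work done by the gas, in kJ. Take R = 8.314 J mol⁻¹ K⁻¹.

W ≈ 7.14 kJ

Adiabatic: T₁V₁^(γ−1) = T₂V₂^(γ−1) ⇒ T₂ = T₁ (V₁/V₂)^(γ−1).
T₁ = 90.1 °C = 363.2 K.
T₂ = 363.2 × (1/15)^(2/5) = 123 K.
Q = 0, so ΔU = W_on_gas = nCᵥΔT with Cᵥ = R/(γ−1) = 20.79 J/(mol·K).
ΔU = 1.43 × 20.79 × (123 − 363.2) = -7142 J.
Work done by the gas = −ΔU = 7142 J.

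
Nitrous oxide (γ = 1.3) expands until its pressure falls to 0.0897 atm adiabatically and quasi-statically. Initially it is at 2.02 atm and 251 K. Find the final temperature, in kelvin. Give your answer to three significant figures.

T₂ ≈ 122 K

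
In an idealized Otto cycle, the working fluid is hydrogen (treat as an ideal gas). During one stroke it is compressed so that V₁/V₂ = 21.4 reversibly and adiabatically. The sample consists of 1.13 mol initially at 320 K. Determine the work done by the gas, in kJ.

W ≈ -18.1 kJ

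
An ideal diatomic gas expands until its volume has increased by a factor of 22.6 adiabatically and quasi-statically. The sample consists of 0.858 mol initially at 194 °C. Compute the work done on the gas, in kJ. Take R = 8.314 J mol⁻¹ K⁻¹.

W ≈ -5.94 kJ

Adiabatic: T₁V₁^(γ−1) = T₂V₂^(γ−1) ⇒ T₂ = T₁ (V₁/V₂)^(γ−1).
γ = 7/5 for a diatomic ideal gas, so γ−1 = 2/5.
T₁ = 194 °C = 467.1 K.
T₂ = 467.1 × (1/22.6)^(2/5) = 134.2 K.
Q = 0, so ΔU = W_on_gas = nCᵥΔT with Cᵥ = R/(γ−1) = 20.79 J/(mol·K).
ΔU = 0.858 × 20.79 × (134.2 − 467.1) = -5937 J.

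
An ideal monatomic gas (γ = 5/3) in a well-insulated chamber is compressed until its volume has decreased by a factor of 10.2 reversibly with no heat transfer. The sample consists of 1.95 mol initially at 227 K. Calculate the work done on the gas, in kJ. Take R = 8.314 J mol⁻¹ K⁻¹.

W ≈ 20.4 kJ

For a reversible adiabat TV^(γ−1) is constant, so T₂ = T₁ (V₁/V₂)^(γ−1).
T₂ = 227 × 10.2^(2/3) = 1068 K.
Q = 0, so ΔU = W_on_gas = nCᵥΔT with Cᵥ = R/(γ−1) = 12.47 J/(mol·K).
ΔU = 1.95 × 12.47 × (1068 − 227) = 20440 J.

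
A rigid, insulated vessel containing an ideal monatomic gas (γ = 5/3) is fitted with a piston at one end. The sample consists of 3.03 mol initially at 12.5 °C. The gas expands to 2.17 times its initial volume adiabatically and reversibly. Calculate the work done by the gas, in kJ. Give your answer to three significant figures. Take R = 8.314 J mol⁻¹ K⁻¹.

W ≈ 4.35 kJ

Adiabatic: T₁V₁^(γ−1) = T₂V₂^(γ−1) ⇒ T₂ = T₁ (V₁/V₂)^(γ−1).
T₁ = 12.5 °C = 285.6 K.
T₂ = 285.6 × (1/2.17)^(2/3) = 170.4 K.
Q = 0, so ΔU = W_on_gas = nCᵥΔT with Cᵥ = R/(γ−1) = 12.47 J/(mol·K).
ΔU = 3.03 × 12.47 × (170.4 − 285.6) = -4354 J.
Work done by the gas = −ΔU = 4354 J.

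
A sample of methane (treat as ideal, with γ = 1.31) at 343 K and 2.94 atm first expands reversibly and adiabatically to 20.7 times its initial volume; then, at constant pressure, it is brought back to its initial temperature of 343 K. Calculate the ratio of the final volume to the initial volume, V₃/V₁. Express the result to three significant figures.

Adiabatic step: V₂/V₁ = 20.7; T₂ = T₁·(1/20.7)^(0.31) = 134.1 K.
Isobaric step: V₃/V₂ = T₃/T₂ = 343/134.1.
V₃/V₁ = (V₂/V₁)(V₃/V₂) = 20.7 × (343/134.1) = 52.96.

V₃/V₁ ≈ 53.0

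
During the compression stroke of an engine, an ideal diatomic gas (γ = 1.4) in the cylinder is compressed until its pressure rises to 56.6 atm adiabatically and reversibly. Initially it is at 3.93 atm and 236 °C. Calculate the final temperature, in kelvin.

Along an adiabat T P^((1−γ)/γ) is constant, so T₂ = T₁ (P₂/P₁)^((γ−1)/γ).
T₁ = 236 °C = 509.1 K.
T₂ = 509.1 × (56.6/3.93)^(0.286) = 1091 K.

T₂ ≈ 1090 K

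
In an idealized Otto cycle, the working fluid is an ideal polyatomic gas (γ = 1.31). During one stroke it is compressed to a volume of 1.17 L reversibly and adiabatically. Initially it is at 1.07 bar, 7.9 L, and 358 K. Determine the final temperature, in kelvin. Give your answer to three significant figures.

T₂ ≈ 647 K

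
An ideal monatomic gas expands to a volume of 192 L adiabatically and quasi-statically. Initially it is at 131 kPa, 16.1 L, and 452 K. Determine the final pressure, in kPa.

Adiabatic: P₁V₁^γ = P₂V₂^γ ⇒ P₂ = P₁ (V₁/V₂)^γ.
γ = 5/3 for a monatomic ideal gas.
P₂ = 131 × (16.1/192)^(5/3) = 2.104 kPa.

P₂ ≈ 2.10 kPa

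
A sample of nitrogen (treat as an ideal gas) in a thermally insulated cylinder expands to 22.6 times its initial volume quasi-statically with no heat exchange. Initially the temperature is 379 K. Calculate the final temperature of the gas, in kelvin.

T₂ ≈ 109 K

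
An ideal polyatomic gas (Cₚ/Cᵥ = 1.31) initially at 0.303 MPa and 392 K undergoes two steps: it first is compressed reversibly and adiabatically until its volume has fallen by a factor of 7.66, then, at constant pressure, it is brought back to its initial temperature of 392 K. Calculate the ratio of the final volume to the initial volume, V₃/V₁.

Adiabatic step: V₂/V₁ = 0.1305; T₂ = T₁·7.66^(0.31) = 736.9 K.
Isobaric step: V₃/V₂ = T₃/T₂ = 392/736.9.
V₃/V₁ = (V₂/V₁)(V₃/V₂) = 0.1305 × (392/736.9) = 0.06945.

V₃/V₁ ≈ 0.0694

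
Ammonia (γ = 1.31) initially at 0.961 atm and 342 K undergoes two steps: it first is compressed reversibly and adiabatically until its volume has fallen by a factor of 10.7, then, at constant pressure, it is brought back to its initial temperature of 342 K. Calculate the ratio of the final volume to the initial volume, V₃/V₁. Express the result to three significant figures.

V₃/V₁ ≈ 0.0448

Adiabatic step: V₂/V₁ = 0.09346; T₂ = T₁·10.7^(0.31) = 713.1 K.
Isobaric step: V₃/V₂ = T₃/T₂ = 342/713.1.
V₃/V₁ = (V₂/V₁)(V₃/V₂) = 0.09346 × (342/713.1) = 0.04482.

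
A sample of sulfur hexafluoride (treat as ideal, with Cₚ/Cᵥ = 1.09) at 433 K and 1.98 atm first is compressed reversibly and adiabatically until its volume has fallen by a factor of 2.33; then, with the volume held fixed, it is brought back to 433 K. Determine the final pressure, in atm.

P₃ ≈ 4.61 atm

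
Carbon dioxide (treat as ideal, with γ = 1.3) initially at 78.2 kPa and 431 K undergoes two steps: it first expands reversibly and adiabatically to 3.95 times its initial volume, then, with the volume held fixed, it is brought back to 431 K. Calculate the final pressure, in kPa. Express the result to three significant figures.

P₃ ≈ 19.8 kPa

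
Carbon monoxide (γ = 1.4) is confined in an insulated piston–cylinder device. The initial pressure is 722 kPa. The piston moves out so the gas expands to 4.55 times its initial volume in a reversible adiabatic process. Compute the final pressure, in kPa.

P₂ ≈ 86.6 kPa

Since PV^γ is constant along a reversible adiabat, P₂ = P₁ (V₁/V₂)^γ.
P₂ = 722 × (1/4.55)^(1.4) = 86.56 kPa.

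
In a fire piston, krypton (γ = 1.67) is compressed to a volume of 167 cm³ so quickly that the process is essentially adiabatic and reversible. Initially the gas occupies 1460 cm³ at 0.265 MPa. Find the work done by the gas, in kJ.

W ≈ -1.89 kJ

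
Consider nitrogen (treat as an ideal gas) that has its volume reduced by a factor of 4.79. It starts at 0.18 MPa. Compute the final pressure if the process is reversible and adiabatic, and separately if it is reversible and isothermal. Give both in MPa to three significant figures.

For a diatomic ideal gas γ = 7/5.
Isothermal: P₂ = P₁(V₁/V₂) = 0.18×4.79 = 0.8622 MPa.
Adiabatic: P₂ = P₁(V₁/V₂)^γ = 0.18×4.79^(7/5) = 1.613 MPa.

adiabatic: 1.61 MPa; isothermal: 0.862 MPa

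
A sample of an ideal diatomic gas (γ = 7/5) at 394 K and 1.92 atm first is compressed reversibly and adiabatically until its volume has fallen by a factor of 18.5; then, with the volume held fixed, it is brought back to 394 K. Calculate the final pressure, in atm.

Adiabatic step (PV^γ = const): P₂ = 1.92×18.5^(7/5) = 114.1 atm; T₂ = 394×18.5^(2/5) = 1266 K.
Isochoric: P₃ = P₂(T₃/T₂) = 114.1 × (394/1266) = 35.52 atm.

P₃ ≈ 35.5 atm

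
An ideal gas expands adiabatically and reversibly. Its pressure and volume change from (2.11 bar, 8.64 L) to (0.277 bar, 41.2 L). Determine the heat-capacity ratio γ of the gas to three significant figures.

γ ≈ 1.30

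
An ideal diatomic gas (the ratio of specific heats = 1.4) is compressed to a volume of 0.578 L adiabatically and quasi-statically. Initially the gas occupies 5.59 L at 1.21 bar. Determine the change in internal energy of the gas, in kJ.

P₂ = P₁(V₁/V₂)^γ = 1.21×(5.59/0.578)^(1.4) = 29 bar.
For a reversible adiabat, W_by_gas = (P₁V₁ − P₂V₂)/(γ−1).
W_by = (121000×0.00559 − 2.9×10^6×0.000578) / (0.4) = -2500 J.
Q = 0 ⇒ ΔU = −W_by = 2500 J.

ΔU ≈ 2.50 kJ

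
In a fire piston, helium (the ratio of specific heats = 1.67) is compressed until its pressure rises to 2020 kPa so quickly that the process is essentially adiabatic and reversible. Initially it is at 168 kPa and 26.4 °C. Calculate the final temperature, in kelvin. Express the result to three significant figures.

T₂ ≈ 812 K

Along an adiabat T P^((1−γ)/γ) is constant, so T₂ = T₁ (P₂/P₁)^((γ−1)/γ).
T₁ = 26.4 °C = 299.5 K.
T₂ = 299.5 × (2020/168)^(0.401) = 812.4 K.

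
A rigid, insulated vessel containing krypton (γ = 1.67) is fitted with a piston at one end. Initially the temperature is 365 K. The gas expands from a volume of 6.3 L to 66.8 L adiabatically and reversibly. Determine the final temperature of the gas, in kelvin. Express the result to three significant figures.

T₂ ≈ 75.0 K

Adiabatic: T₁V₁^(γ−1) = T₂V₂^(γ−1) ⇒ T₂ = T₁ (V₁/V₂)^(γ−1).
T₂ = 365 × (6.3/66.8)^(0.67) = 75.03 K.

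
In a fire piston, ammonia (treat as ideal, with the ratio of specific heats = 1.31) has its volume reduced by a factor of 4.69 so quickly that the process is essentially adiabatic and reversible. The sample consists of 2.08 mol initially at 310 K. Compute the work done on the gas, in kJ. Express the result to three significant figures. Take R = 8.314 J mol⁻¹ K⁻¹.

Adiabatic: T₁V₁^(γ−1) = T₂V₂^(γ−1) ⇒ T₂ = T₁ (V₁/V₂)^(γ−1).
T₂ = 310 × 4.69^(0.31) = 500.5 K.
Q = 0, so ΔU = W_on_gas = nCᵥΔT with Cᵥ = R/(γ−1) = 26.82 J/(mol·K).
ΔU = 2.08 × 26.82 × (500.5 − 310) = 10630 J.

W ≈ 10.6 kJ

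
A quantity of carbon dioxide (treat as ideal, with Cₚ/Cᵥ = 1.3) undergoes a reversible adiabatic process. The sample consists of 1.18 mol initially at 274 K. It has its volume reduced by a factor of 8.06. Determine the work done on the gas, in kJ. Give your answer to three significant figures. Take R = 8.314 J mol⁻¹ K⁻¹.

W ≈ 7.80 kJ

Adiabatic: T₁V₁^(γ−1) = T₂V₂^(γ−1) ⇒ T₂ = T₁ (V₁/V₂)^(γ−1).
T₂ = 274 × 8.06^(0.3) = 512.4 K.
Q = 0, so ΔU = W_on_gas = nCᵥΔT with Cᵥ = R/(γ−1) = 27.71 J/(mol·K).
ΔU = 1.18 × 27.71 × (512.4 − 274) = 7798 J.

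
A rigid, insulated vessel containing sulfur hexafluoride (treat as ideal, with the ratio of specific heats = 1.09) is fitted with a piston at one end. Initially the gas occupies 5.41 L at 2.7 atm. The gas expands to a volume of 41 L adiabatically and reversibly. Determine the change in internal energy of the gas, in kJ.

ΔU ≈ -2.74 kJ

P₂ = P₁(V₁/V₂)^γ = 2.7×(5.41/41)^(1.09) = 0.2969 atm.
For a reversible adiabat, W_by_gas = (P₁V₁ − P₂V₂)/(γ−1).
W_by = (273600×0.00541 − 30080×0.041) / (0.09) = 2740 J.
Q = 0 ⇒ ΔU = −W_by = -2740 J.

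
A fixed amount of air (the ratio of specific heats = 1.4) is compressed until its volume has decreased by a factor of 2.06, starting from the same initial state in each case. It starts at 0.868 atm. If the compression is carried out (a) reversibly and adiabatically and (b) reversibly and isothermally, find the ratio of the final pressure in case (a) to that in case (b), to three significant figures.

Isothermal: P_b = P₁(V₁/V₂) = 0.868×2.06.
Adiabatic: P_a = P₁(V₁/V₂)^γ = 0.868×2.06^(1.4).
P_a/P_b = (V₁/V₂)^(γ−1) = 2.06^(0.4) = 1.335.

P_adiabatic / P_isothermal ≈ 1.34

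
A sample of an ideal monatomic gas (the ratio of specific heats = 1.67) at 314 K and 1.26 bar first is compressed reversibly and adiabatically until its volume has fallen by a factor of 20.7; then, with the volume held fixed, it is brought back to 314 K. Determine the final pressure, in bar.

P₃ ≈ 26.1 bar

Adiabatic step (PV^γ = const): P₂ = 1.26×20.7^(1.67) = 198.6 bar; T₂ = 314×20.7^(0.67) = 2391 K.
Isochoric: P₃ = P₂(T₃/T₂) = 198.6 × (314/2391) = 26.08 bar.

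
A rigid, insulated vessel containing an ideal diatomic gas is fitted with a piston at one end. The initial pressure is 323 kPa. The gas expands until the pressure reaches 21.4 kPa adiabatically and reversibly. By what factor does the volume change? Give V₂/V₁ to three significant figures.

V₂/V₁ ≈ 6.95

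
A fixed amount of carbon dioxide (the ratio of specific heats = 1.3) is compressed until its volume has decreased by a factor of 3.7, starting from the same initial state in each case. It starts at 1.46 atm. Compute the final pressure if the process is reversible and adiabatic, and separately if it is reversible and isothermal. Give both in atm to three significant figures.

Isothermal: P₂ = P₁(V₁/V₂) = 1.46×3.7 = 5.402 atm.
Adiabatic: P₂ = P₁(V₁/V₂)^γ = 1.46×3.7^(1.3) = 7.999 atm.

adiabatic: 8.00 atm; isothermal: 5.40 atm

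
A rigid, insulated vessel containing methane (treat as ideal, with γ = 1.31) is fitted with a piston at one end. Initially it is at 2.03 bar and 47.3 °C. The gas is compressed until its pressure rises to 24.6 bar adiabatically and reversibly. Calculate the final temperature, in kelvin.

Adiabatic: T₂/T₁ = (P₂/P₁)^((γ−1)/γ).
T₁ = 47.3 °C = 320.4 K.
T₂ = 320.4 × (24.6/2.03)^(0.237) = 578.3 K.

T₂ ≈ 578 K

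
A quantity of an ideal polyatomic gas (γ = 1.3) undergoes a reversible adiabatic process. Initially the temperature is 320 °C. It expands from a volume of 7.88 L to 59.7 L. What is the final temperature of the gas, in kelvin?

T₂ ≈ 323 K

For a reversible adiabat TV^(γ−1) is constant, so T₂ = T₁ (V₁/V₂)^(γ−1).
T₁ = 320 °C = 593.1 K.
T₂ = 593.1 × (7.88/59.7)^(0.3) = 323.1 K.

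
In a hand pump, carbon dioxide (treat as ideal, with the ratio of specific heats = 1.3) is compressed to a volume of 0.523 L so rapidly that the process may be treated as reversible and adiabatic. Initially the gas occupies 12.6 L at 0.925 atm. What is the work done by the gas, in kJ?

W ≈ -6.29 kJ

P₂ = P₁(V₁/V₂)^γ = 0.925×(12.6/0.523)^(1.3) = 57.89 atm.
For a reversible adiabat, W_by_gas = (P₁V₁ − P₂V₂)/(γ−1).
W_by = (93730×0.0126 − 5.865×10^6×0.000523) / (0.3) = -6289 J.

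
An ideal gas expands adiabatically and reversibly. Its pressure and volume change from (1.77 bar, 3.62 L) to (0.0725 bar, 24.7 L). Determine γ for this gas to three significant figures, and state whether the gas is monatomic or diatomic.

PV^γ = const ⇒ γ = ln(P₂/P₁) / ln(V₁/V₂).
γ = ln(0.0725/1.77) / ln(3.62/24.7) = 1.664.
γ ≈ 1.66 is close to 5/3, so the gas is monatomic.

γ ≈ 1.66; monatomic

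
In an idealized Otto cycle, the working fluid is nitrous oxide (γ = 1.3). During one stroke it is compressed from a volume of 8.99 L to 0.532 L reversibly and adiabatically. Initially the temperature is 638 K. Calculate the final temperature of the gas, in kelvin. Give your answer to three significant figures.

T₂ ≈ 1490 K

Adiabatic: T₁V₁^(γ−1) = T₂V₂^(γ−1) ⇒ T₂ = T₁ (V₁/V₂)^(γ−1).
T₂ = 638 × (8.99/0.532)^(0.3) = 1490 K.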